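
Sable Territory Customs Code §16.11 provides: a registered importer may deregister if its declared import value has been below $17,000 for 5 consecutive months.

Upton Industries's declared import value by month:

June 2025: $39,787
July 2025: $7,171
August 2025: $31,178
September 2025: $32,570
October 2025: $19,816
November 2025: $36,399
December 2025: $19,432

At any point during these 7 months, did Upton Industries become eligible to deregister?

Months below $17,000: July 2025.
Longest run of consecutive months below the threshold: 1.
1 < 5, so Upton Industries never became eligible.

No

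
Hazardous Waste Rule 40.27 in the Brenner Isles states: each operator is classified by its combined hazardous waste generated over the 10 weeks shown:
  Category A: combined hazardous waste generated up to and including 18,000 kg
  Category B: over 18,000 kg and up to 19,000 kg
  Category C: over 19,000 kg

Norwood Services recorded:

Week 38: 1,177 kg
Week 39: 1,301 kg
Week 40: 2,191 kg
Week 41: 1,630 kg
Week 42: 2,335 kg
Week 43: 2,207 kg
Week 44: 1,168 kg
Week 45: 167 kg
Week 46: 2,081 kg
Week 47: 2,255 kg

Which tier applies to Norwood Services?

Combined hazardous waste generated: 1,177 kg + 1,301 kg + 2,191 kg + 1,630 kg + 2,335 kg + 2,207 kg + 1,168 kg + 167 kg + 2,081 kg + 2,255 kg = 16,512 kg.
16,512 kg ≤ 18,000 kg, so Category A applies.

Category A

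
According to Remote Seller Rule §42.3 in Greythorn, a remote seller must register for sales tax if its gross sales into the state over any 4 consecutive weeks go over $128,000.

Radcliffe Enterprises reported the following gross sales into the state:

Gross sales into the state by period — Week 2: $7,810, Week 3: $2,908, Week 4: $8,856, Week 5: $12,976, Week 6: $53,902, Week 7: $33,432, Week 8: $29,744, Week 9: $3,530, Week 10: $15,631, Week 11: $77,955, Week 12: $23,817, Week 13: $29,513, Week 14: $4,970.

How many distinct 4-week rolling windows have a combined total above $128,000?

Week 2–Week 5: $7,810 + $2,908 + $8,856 + $12,976 = $32,550 (under)
Week 3–Week 6: $2,908 + $8,856 + $12,976 + $53,902 = $78,642 (under)
Week 4–Week 7: $8,856 + $12,976 + $53,902 + $33,432 = $109,166 (under)
Week 5–Week 8: $12,976 + $53,902 + $33,432 + $29,744 = $130,054 (over)
Week 6–Week 9: $53,902 + $33,432 + $29,744 + $3,530 = $120,608 (under)
Week 7–Week 10: $33,432 + $29,744 + $3,530 + $15,631 = $82,337 (under)
Week 8–Week 11: $29,744 + $3,530 + $15,631 + $77,955 = $126,860 (under)
Week 9–Week 12: $3,530 + $15,631 + $77,955 + $23,817 = $120,933 (under)
Week 10–Week 13: $15,631 + $77,955 + $23,817 + $29,513 = $146,916 (over)
Week 11–Week 14: $77,955 + $23,817 + $29,513 + $4,970 = $136,255 (over)
3 windows exceed the threshold.

3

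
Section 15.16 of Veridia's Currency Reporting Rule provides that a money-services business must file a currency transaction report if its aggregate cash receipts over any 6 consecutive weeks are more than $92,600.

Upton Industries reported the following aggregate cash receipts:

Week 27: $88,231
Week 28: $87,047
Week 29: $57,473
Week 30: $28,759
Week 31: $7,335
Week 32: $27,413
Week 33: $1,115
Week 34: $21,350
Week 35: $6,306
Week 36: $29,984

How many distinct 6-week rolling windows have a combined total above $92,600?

Week 27–Week 32: $88,231 + $87,047 + $57,473 + $28,759 + $7,335 + $27,413 = $296,258 (over)
Week 28–Week 33: $87,047 + $57,473 + $28,759 + $7,335 + $27,413 + $1,115 = $209,142 (over)
Week 29–Week 34: $57,473 + $28,759 + $7,335 + $27,413 + $1,115 + $21,350 = $143,445 (over)
Week 30–Week 35: $28,759 + $7,335 + $27,413 + $1,115 + $21,350 + $6,306 = $92,278 (under)
Week 31–Week 36: $7,335 + $27,413 + $1,115 + $21,350 + $6,306 + $29,984 = $93,503 (over)
4 windows exceed the threshold.

4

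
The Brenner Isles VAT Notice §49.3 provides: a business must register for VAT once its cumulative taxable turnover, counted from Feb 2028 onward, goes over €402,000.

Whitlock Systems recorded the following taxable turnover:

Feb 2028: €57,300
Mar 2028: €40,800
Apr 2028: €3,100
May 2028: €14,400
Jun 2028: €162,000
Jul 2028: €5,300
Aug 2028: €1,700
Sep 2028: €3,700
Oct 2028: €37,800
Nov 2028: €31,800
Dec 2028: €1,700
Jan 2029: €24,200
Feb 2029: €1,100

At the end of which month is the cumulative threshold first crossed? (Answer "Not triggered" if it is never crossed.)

Through Feb 2028: €57,300
Through Mar 2028: €98,100
Through Apr 2028: €101,200
Through May 2028: €115,600
Through Jun 2028: €277,600
Through Jul 2028: €282,900
Through Aug 2028: €284,600
Through Sep 2028: €288,300
Through Oct 2028: €326,100
Through Nov 2028: €357,900
Through Dec 2028: €359,600
Through Jan 2029: €383,800
Through Feb 2029: €384,900
Final cumulative total €384,900 ≤ €402,000; the threshold is never exceeded.

Not triggered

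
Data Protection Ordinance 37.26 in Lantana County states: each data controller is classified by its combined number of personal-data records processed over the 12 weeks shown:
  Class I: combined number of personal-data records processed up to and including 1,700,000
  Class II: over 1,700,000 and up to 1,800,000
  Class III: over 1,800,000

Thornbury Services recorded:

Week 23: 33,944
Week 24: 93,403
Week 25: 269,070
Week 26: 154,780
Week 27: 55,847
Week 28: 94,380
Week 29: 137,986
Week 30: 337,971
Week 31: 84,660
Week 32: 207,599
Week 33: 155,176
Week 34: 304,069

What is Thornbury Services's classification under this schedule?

Combined number of personal-data records processed: 33,944 + 93,403 + 269,070 + 154,780 + 55,847 + 94,380 + 137,986 + 337,971 + 84,660 + 207,599 + 155,176 + 304,069 = 1,928,885.
1,928,885 > 1,800,000, so Class III applies.

Class III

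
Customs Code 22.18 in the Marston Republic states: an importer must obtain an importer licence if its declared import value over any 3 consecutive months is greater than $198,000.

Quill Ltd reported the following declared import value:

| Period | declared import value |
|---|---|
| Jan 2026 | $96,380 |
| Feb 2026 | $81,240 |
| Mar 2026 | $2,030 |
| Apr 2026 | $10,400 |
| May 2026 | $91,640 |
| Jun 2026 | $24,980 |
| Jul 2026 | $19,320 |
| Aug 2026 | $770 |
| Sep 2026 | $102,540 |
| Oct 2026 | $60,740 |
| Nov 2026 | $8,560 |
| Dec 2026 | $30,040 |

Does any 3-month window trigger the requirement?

No

Jan 2026–Mar 2026: $96,380 + $81,240 + $2,030 = $179,650 (under)
Feb 2026–Apr 2026: $81,240 + $2,030 + $10,400 = $93,670 (under)
Mar 2026–May 2026: $2,030 + $10,400 + $91,640 = $104,070 (under)
Apr 2026–Jun 2026: $10,400 + $91,640 + $24,980 = $127,020 (under)
May 2026–Jul 2026: $91,640 + $24,980 + $19,320 = $135,940 (under)
Jun 2026–Aug 2026: $24,980 + $19,320 + $770 = $45,070 (under)
Jul 2026–Sep 2026: $19,320 + $770 + $102,540 = $122,630 (under)
Aug 2026–Oct 2026: $770 + $102,540 + $60,740 = $164,050 (under)
Sep 2026–Nov 2026: $102,540 + $60,740 + $8,560 = $171,840 (under)
Oct 2026–Dec 2026: $60,740 + $8,560 + $30,040 = $99,340 (under)
No window exceeds $198,000.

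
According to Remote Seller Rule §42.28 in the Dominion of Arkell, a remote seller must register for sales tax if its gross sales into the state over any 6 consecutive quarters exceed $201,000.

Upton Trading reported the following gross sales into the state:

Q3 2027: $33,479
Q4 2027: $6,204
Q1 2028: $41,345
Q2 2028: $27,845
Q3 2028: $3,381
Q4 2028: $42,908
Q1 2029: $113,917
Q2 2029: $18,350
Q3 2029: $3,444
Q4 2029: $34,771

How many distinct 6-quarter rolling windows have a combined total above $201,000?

4

Q3 2027–Q4 2028: $33,479 + $6,204 + $41,345 + $27,845 + $3,381 + $42,908 = $155,162 (under)
Q4 2027–Q1 2029: $6,204 + $41,345 + $27,845 + $3,381 + $42,908 + $113,917 = $235,600 (over)
Q1 2028–Q2 2029: $41,345 + $27,845 + $3,381 + $42,908 + $113,917 + $18,350 = $247,746 (over)
Q2 2028–Q3 2029: $27,845 + $3,381 + $42,908 + $113,917 + $18,350 + $3,444 = $209,845 (over)
Q3 2028–Q4 2029: $3,381 + $42,908 + $113,917 + $18,350 + $3,444 + $34,771 = $216,771 (over)
4 windows exceed the threshold.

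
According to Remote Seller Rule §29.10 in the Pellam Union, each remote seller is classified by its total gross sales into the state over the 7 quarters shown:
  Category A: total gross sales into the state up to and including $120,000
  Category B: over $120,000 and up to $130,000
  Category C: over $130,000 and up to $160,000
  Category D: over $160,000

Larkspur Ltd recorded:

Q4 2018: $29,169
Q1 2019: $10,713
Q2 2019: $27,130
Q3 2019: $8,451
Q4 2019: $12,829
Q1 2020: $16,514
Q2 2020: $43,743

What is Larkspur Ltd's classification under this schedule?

Category C

Total gross sales into the state: $29,169 + $10,713 + $27,130 + $8,451 + $12,829 + $16,514 + $43,743 = $148,549.
$130,000 < $148,549 ≤ $160,000, so Category C applies.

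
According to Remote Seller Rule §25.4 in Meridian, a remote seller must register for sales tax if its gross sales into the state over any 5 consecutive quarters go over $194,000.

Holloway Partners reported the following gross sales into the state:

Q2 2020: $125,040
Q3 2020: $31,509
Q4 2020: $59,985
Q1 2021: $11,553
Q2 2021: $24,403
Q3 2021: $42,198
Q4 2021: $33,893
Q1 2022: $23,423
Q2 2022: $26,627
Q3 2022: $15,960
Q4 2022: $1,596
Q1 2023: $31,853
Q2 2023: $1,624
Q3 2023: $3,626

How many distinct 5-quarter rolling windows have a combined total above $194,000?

Q2 2020–Q2 2021: $125,040 + $31,509 + $59,985 + $11,553 + $24,403 = $252,490 (over)
Q3 2020–Q3 2021: $31,509 + $59,985 + $11,553 + $24,403 + $42,198 = $169,648 (under)
Q4 2020–Q4 2021: $59,985 + $11,553 + $24,403 + $42,198 + $33,893 = $172,032 (under)
Q1 2021–Q1 2022: $11,553 + $24,403 + $42,198 + $33,893 + $23,423 = $135,470 (under)
Q2 2021–Q2 2022: $24,403 + $42,198 + $33,893 + $23,423 + $26,627 = $150,544 (under)
Q3 2021–Q3 2022: $42,198 + $33,893 + $23,423 + $26,627 + $15,960 = $142,101 (under)
Q4 2021–Q4 2022: $33,893 + $23,423 + $26,627 + $15,960 + $1,596 = $101,499 (under)
Q1 2022–Q1 2023: $23,423 + $26,627 + $15,960 + $1,596 + $31,853 = $99,459 (under)
Q2 2022–Q2 2023: $26,627 + $15,960 + $1,596 + $31,853 + $1,624 = $77,660 (under)
Q3 2022–Q3 2023: $15,960 + $1,596 + $31,853 + $1,624 + $3,626 = $54,659 (under)
1 window exceeds the threshold.

1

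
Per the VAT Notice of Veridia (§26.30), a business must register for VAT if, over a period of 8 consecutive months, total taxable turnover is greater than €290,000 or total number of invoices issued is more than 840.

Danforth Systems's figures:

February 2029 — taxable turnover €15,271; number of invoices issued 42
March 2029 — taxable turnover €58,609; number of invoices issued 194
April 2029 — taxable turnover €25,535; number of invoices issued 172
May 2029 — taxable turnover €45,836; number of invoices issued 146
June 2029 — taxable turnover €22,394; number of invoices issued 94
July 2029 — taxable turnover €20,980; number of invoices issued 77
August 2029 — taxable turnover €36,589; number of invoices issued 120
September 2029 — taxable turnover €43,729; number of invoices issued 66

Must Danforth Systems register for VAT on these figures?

Total taxable turnover: €15,271 + €58,609 + €25,535 + €45,836 + €22,394 + €20,980 + €36,589 + €43,729 = €268,943 (≤ €290,000).
Total number of invoices issued: 42 + 194 + 172 + 146 + 94 + 77 + 120 + 66 = 911 (> 840).
The test is 'or': at least one threshold is exceeded.

Yes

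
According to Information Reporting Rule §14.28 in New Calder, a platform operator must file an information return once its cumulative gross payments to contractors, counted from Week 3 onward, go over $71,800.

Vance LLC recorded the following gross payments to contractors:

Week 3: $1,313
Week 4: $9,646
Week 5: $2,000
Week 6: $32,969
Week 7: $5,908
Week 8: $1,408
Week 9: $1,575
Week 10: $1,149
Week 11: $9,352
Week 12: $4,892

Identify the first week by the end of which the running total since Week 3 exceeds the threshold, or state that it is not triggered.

Not triggered

Through Week 3: $1,313
Through Week 4: $10,959
Through Week 5: $12,959
Through Week 6: $45,928
Through Week 7: $51,836
Through Week 8: $53,244
Through Week 9: $54,819
Through Week 10: $55,968
Through Week 11: $65,320
Through Week 12: $70,212
Final cumulative total $70,212 ≤ $71,800; the threshold is never exceeded.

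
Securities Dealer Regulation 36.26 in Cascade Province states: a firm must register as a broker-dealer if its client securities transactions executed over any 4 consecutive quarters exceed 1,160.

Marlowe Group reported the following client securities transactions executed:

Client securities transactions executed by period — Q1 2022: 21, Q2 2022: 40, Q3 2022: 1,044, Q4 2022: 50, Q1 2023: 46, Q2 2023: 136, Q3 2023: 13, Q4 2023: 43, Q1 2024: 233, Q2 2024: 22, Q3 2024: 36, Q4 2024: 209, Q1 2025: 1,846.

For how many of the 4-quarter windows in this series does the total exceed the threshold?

3

Q1 2022–Q4 2022: 21 + 40 + 1,044 + 50 = 1,155 (under)
Q2 2022–Q1 2023: 40 + 1,044 + 50 + 46 = 1,180 (over)
Q3 2022–Q2 2023: 1,044 + 50 + 46 + 136 = 1,276 (over)
Q4 2022–Q3 2023: 50 + 46 + 136 + 13 = 245 (under)
Q1 2023–Q4 2023: 46 + 136 + 13 + 43 = 238 (under)
Q2 2023–Q1 2024: 136 + 13 + 43 + 233 = 425 (under)
Q3 2023–Q2 2024: 13 + 43 + 233 + 22 = 311 (under)
Q4 2023–Q3 2024: 43 + 233 + 22 + 36 = 334 (under)
Q1 2024–Q4 2024: 233 + 22 + 36 + 209 = 500 (under)
Q2 2024–Q1 2025: 22 + 36 + 209 + 1,846 = 2,113 (over)
3 windows exceed the threshold.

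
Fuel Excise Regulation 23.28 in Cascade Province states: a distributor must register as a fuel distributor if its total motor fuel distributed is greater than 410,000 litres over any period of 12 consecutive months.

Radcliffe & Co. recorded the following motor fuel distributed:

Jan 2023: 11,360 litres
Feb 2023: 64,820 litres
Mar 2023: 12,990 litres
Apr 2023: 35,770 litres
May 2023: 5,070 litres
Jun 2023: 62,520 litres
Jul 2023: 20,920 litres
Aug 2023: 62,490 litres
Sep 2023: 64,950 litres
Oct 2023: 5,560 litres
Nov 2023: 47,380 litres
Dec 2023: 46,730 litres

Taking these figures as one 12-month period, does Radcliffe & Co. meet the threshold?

Yes

Total motor fuel distributed: 11,360 litres + 64,820 litres + 12,990 litres + 35,770 litres + 5,070 litres + 62,520 litres + 20,920 litres + 62,490 litres + 64,950 litres + 5,560 litres + 47,380 litres + 46,730 litres = 440,560 litres.
440,560 litres > 410,000 litres, so the threshold is exceeded.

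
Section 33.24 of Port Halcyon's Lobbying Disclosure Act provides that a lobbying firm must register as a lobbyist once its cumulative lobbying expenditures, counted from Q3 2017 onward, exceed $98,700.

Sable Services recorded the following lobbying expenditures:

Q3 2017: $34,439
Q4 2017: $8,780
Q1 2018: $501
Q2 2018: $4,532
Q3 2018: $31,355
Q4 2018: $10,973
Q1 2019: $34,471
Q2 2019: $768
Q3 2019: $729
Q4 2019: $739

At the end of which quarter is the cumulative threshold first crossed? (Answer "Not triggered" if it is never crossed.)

Q1 2019

Through Q3 2017: $34,439
Through Q4 2017: $43,219
Through Q1 2018: $43,720
Through Q2 2018: $48,252
Through Q3 2018: $79,607
Through Q4 2018: $90,580
Through Q1 2019: $125,051 ← exceeds threshold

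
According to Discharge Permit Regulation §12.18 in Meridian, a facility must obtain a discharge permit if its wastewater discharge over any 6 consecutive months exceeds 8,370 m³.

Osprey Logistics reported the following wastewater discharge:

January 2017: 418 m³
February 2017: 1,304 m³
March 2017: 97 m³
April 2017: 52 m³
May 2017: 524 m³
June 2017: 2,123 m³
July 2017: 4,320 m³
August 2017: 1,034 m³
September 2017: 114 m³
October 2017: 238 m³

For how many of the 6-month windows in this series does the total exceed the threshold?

1

January 2017–June 2017: 418 m³ + 1,304 m³ + 97 m³ + 52 m³ + 524 m³ + 2,123 m³ = 4,518 m³ (under)
February 2017–July 2017: 1,304 m³ + 97 m³ + 52 m³ + 524 m³ + 2,123 m³ + 4,320 m³ = 8,420 m³ (over)
March 2017–August 2017: 97 m³ + 52 m³ + 524 m³ + 2,123 m³ + 4,320 m³ + 1,034 m³ = 8,150 m³ (under)
April 2017–September 2017: 52 m³ + 524 m³ + 2,123 m³ + 4,320 m³ + 1,034 m³ + 114 m³ = 8,167 m³ (under)
May 2017–October 2017: 524 m³ + 2,123 m³ + 4,320 m³ + 1,034 m³ + 114 m³ + 238 m³ = 8,353 m³ (under)
1 window exceeds the threshold.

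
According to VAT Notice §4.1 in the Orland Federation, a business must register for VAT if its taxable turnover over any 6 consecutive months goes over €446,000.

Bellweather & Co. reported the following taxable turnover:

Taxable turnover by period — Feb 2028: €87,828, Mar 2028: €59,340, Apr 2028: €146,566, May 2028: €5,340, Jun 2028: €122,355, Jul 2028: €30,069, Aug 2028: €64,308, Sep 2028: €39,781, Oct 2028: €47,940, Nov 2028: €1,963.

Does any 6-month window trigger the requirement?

Yes

Feb 2028–Jul 2028: €87,828 + €59,340 + €146,566 + €5,340 + €122,355 + €30,069 = €451,498 (over)
Mar 2028–Aug 2028: €59,340 + €146,566 + €5,340 + €122,355 + €30,069 + €64,308 = €427,978 (under)
Apr 2028–Sep 2028: €146,566 + €5,340 + €122,355 + €30,069 + €64,308 + €39,781 = €408,419 (under)
May 2028–Oct 2028: €5,340 + €122,355 + €30,069 + €64,308 + €39,781 + €47,940 = €309,793 (under)
Jun 2028–Nov 2028: €122,355 + €30,069 + €64,308 + €39,781 + €47,940 + €1,963 = €306,416 (under)
At least one window exceeds €446,000.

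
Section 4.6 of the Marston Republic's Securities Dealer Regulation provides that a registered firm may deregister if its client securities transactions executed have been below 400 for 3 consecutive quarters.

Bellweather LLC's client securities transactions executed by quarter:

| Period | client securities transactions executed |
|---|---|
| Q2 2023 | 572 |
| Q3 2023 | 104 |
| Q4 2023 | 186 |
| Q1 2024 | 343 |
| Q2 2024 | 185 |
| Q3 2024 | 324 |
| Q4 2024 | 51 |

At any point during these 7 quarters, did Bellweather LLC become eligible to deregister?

Yes

Quarters below 400: Q3 2023, Q4 2023, Q1 2024, Q2 2024, Q3 2024, Q4 2024.
Longest run of consecutive quarters below the threshold: 6.
6 ≥ 3, so Bellweather LLC became eligible.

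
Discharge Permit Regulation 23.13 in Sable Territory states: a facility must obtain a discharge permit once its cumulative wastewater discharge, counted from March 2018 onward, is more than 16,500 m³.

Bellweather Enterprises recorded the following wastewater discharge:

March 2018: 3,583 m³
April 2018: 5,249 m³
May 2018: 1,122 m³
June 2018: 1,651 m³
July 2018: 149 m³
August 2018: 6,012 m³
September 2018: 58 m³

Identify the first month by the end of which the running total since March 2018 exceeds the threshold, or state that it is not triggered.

Through March 2018: 3,583 m³
Through April 2018: 8,832 m³
Through May 2018: 9,954 m³
Through June 2018: 11,605 m³
Through July 2018: 11,754 m³
Through August 2018: 17,766 m³ ← exceeds threshold

August 2018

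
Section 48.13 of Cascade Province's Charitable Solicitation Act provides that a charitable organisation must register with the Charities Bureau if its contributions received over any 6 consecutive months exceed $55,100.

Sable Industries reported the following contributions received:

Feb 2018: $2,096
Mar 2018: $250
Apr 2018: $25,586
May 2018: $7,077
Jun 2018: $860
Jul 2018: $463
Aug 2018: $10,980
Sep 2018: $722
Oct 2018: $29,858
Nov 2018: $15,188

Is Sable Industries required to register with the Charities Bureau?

Feb 2018–Jul 2018: $2,096 + $250 + $25,586 + $7,077 + $860 + $463 = $36,332 (under)
Mar 2018–Aug 2018: $250 + $25,586 + $7,077 + $860 + $463 + $10,980 = $45,216 (under)
Apr 2018–Sep 2018: $25,586 + $7,077 + $860 + $463 + $10,980 + $722 = $45,688 (under)
May 2018–Oct 2018: $7,077 + $860 + $463 + $10,980 + $722 + $29,858 = $49,960 (under)
Jun 2018–Nov 2018: $860 + $463 + $10,980 + $722 + $29,858 + $15,188 = $58,071 (over)
At least one window exceeds $55,100.

Yes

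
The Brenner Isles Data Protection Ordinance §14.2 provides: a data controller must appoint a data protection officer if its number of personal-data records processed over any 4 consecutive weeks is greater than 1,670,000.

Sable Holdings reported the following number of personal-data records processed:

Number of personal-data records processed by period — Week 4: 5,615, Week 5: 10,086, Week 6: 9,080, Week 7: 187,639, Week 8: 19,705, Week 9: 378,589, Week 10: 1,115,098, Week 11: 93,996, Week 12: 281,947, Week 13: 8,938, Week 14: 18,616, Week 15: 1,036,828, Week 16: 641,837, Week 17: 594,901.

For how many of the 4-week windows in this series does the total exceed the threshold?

4

Week 4–Week 7: 5,615 + 10,086 + 9,080 + 187,639 = 212,420 (under)
Week 5–Week 8: 10,086 + 9,080 + 187,639 + 19,705 = 226,510 (under)
Week 6–Week 9: 9,080 + 187,639 + 19,705 + 378,589 = 595,013 (under)
Week 7–Week 10: 187,639 + 19,705 + 378,589 + 1,115,098 = 1,701,031 (over)
Week 8–Week 11: 19,705 + 378,589 + 1,115,098 + 93,996 = 1,607,388 (under)
Week 9–Week 12: 378,589 + 1,115,098 + 93,996 + 281,947 = 1,869,630 (over)
Week 10–Week 13: 1,115,098 + 93,996 + 281,947 + 8,938 = 1,499,979 (under)
Week 11–Week 14: 93,996 + 281,947 + 8,938 + 18,616 = 403,497 (under)
Week 12–Week 15: 281,947 + 8,938 + 18,616 + 1,036,828 = 1,346,329 (under)
Week 13–Week 16: 8,938 + 18,616 + 1,036,828 + 641,837 = 1,706,219 (over)
Week 14–Week 17: 18,616 + 1,036,828 + 641,837 + 594,901 = 2,292,182 (over)
4 windows exceed the threshold.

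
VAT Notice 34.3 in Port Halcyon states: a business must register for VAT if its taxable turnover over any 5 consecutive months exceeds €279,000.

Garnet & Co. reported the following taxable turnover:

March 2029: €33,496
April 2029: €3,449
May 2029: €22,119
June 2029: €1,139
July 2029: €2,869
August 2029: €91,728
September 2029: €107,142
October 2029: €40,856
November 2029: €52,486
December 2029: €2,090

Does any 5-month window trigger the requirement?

March 2029–July 2029: €33,496 + €3,449 + €22,119 + €1,139 + €2,869 = €63,072 (under)
April 2029–August 2029: €3,449 + €22,119 + €1,139 + €2,869 + €91,728 = €121,304 (under)
May 2029–September 2029: €22,119 + €1,139 + €2,869 + €91,728 + €107,142 = €224,997 (under)
June 2029–October 2029: €1,139 + €2,869 + €91,728 + €107,142 + €40,856 = €243,734 (under)
July 2029–November 2029: €2,869 + €91,728 + €107,142 + €40,856 + €52,486 = €295,081 (over)
August 2029–December 2029: €91,728 + €107,142 + €40,856 + €52,486 + €2,090 = €294,302 (over)
At least one window exceeds €279,000.

Yes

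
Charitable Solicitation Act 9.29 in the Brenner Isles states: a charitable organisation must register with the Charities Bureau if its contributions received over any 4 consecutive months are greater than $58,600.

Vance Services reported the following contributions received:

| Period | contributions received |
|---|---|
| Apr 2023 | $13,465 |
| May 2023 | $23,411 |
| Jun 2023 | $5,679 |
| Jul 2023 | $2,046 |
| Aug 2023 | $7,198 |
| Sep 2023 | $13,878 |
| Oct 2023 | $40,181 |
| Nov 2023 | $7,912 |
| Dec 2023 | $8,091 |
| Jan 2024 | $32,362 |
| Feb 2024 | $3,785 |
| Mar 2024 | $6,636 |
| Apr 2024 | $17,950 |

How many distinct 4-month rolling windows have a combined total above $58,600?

5

Apr 2023–Jul 2023: $13,465 + $23,411 + $5,679 + $2,046 = $44,601 (under)
May 2023–Aug 2023: $23,411 + $5,679 + $2,046 + $7,198 = $38,334 (under)
Jun 2023–Sep 2023: $5,679 + $2,046 + $7,198 + $13,878 = $28,801 (under)
Jul 2023–Oct 2023: $2,046 + $7,198 + $13,878 + $40,181 = $63,303 (over)
Aug 2023–Nov 2023: $7,198 + $13,878 + $40,181 + $7,912 = $69,169 (over)
Sep 2023–Dec 2023: $13,878 + $40,181 + $7,912 + $8,091 = $70,062 (over)
Oct 2023–Jan 2024: $40,181 + $7,912 + $8,091 + $32,362 = $88,546 (over)
Nov 2023–Feb 2024: $7,912 + $8,091 + $32,362 + $3,785 = $52,150 (under)
Dec 2023–Mar 2024: $8,091 + $32,362 + $3,785 + $6,636 = $50,874 (under)
Jan 2024–Apr 2024: $32,362 + $3,785 + $6,636 + $17,950 = $60,733 (over)
5 windows exceed the threshold.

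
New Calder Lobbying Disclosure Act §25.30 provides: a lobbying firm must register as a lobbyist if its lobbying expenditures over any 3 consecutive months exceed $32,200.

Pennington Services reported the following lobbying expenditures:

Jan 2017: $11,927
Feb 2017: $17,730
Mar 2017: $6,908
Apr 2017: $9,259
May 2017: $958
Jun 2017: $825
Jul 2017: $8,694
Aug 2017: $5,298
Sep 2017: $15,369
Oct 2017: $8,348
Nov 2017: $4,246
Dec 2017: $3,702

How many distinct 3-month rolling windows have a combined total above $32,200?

2

Jan 2017–Mar 2017: $11,927 + $17,730 + $6,908 = $36,565 (over)
Feb 2017–Apr 2017: $17,730 + $6,908 + $9,259 = $33,897 (over)
Mar 2017–May 2017: $6,908 + $9,259 + $958 = $17,125 (under)
Apr 2017–Jun 2017: $9,259 + $958 + $825 = $11,042 (under)
May 2017–Jul 2017: $958 + $825 + $8,694 = $10,477 (under)
Jun 2017–Aug 2017: $825 + $8,694 + $5,298 = $14,817 (under)
Jul 2017–Sep 2017: $8,694 + $5,298 + $15,369 = $29,361 (under)
Aug 2017–Oct 2017: $5,298 + $15,369 + $8,348 = $29,015 (under)
Sep 2017–Nov 2017: $15,369 + $8,348 + $4,246 = $27,963 (under)
Oct 2017–Dec 2017: $8,348 + $4,246 + $3,702 = $16,296 (under)
2 windows exceed the threshold.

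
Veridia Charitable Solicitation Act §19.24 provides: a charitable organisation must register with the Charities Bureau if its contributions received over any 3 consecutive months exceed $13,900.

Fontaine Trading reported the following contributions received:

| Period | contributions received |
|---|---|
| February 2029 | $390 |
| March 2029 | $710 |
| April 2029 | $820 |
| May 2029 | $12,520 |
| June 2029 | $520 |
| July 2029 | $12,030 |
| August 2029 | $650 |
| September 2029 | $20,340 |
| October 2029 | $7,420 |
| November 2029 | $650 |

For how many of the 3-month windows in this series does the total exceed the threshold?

February 2029–April 2029: $390 + $710 + $820 = $1,920 (under)
March 2029–May 2029: $710 + $820 + $12,520 = $14,050 (over)
April 2029–June 2029: $820 + $12,520 + $520 = $13,860 (under)
May 2029–July 2029: $12,520 + $520 + $12,030 = $25,070 (over)
June 2029–August 2029: $520 + $12,030 + $650 = $13,200 (under)
July 2029–September 2029: $12,030 + $650 + $20,340 = $33,020 (over)
August 2029–October 2029: $650 + $20,340 + $7,420 = $28,410 (over)
September 2029–November 2029: $20,340 + $7,420 + $650 = $28,410 (over)
5 windows exceed the threshold.

5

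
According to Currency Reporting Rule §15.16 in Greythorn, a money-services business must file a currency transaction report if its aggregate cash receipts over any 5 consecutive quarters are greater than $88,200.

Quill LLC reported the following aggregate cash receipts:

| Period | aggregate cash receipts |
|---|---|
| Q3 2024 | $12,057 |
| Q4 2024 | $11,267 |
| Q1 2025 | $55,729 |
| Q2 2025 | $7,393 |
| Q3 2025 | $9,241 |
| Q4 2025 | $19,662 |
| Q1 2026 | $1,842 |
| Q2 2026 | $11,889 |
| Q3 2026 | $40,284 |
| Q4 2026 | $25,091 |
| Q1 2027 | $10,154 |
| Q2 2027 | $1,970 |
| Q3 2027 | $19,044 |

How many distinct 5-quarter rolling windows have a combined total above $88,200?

Q3 2024–Q3 2025: $12,057 + $11,267 + $55,729 + $7,393 + $9,241 = $95,687 (over)
Q4 2024–Q4 2025: $11,267 + $55,729 + $7,393 + $9,241 + $19,662 = $103,292 (over)
Q1 2025–Q1 2026: $55,729 + $7,393 + $9,241 + $19,662 + $1,842 = $93,867 (over)
Q2 2025–Q2 2026: $7,393 + $9,241 + $19,662 + $1,842 + $11,889 = $50,027 (under)
Q3 2025–Q3 2026: $9,241 + $19,662 + $1,842 + $11,889 + $40,284 = $82,918 (under)
Q4 2025–Q4 2026: $19,662 + $1,842 + $11,889 + $40,284 + $25,091 = $98,768 (over)
Q1 2026–Q1 2027: $1,842 + $11,889 + $40,284 + $25,091 + $10,154 = $89,260 (over)
Q2 2026–Q2 2027: $11,889 + $40,284 + $25,091 + $10,154 + $1,970 = $89,388 (over)
Q3 2026–Q3 2027: $40,284 + $25,091 + $10,154 + $1,970 + $19,044 = $96,543 (over)
7 windows exceed the threshold.

7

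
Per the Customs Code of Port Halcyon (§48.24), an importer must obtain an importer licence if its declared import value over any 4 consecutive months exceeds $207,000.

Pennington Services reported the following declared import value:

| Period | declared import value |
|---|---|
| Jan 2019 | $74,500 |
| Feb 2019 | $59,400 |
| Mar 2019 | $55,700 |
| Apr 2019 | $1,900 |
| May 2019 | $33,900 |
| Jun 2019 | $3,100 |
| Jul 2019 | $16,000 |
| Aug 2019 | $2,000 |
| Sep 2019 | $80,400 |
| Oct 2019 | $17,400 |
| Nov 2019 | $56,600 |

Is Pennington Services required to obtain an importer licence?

No

Jan 2019–Apr 2019: $74,500 + $59,400 + $55,700 + $1,900 = $191,500 (under)
Feb 2019–May 2019: $59,400 + $55,700 + $1,900 + $33,900 = $150,900 (under)
Mar 2019–Jun 2019: $55,700 + $1,900 + $33,900 + $3,100 = $94,600 (under)
Apr 2019–Jul 2019: $1,900 + $33,900 + $3,100 + $16,000 = $54,900 (under)
May 2019–Aug 2019: $33,900 + $3,100 + $16,000 + $2,000 = $55,000 (under)
Jun 2019–Sep 2019: $3,100 + $16,000 + $2,000 + $80,400 = $101,500 (under)
Jul 2019–Oct 2019: $16,000 + $2,000 + $80,400 + $17,400 = $115,800 (under)
Aug 2019–Nov 2019: $2,000 + $80,400 + $17,400 + $56,600 = $156,400 (under)
No window exceeds $207,000.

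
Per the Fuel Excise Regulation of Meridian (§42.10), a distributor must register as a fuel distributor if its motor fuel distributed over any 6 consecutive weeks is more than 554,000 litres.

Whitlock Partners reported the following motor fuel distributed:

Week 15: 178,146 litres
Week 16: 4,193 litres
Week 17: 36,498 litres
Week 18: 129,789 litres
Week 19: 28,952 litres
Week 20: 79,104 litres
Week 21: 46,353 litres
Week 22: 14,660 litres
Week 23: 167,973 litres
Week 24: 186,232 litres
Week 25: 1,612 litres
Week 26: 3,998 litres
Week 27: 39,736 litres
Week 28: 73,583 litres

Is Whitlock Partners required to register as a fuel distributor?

Week 15–Week 20: 178,146 litres + 4,193 litres + 36,498 litres + 129,789 litres + 28,952 litres + 79,104 litres = 456,682 litres (under)
Week 16–Week 21: 4,193 litres + 36,498 litres + 129,789 litres + 28,952 litres + 79,104 litres + 46,353 litres = 324,889 litres (under)
Week 17–Week 22: 36,498 litres + 129,789 litres + 28,952 litres + 79,104 litres + 46,353 litres + 14,660 litres = 335,356 litres (under)
Week 18–Week 23: 129,789 litres + 28,952 litres + 79,104 litres + 46,353 litres + 14,660 litres + 167,973 litres = 466,831 litres (under)
Week 19–Week 24: 28,952 litres + 79,104 litres + 46,353 litres + 14,660 litres + 167,973 litres + 186,232 litres = 523,274 litres (under)
Week 20–Week 25: 79,104 litres + 46,353 litres + 14,660 litres + 167,973 litres + 186,232 litres + 1,612 litres = 495,934 litres (under)
Week 21–Week 26: 46,353 litres + 14,660 litres + 167,973 litres + 186,232 litres + 1,612 litres + 3,998 litres = 420,828 litres (under)
Week 22–Week 27: 14,660 litres + 167,973 litres + 186,232 litres + 1,612 litres + 3,998 litres + 39,736 litres = 414,211 litres (under)
Week 23–Week 28: 167,973 litres + 186,232 litres + 1,612 litres + 3,998 litres + 39,736 litres + 73,583 litres = 473,134 litres (under)
No window exceeds 554,000 litres.

No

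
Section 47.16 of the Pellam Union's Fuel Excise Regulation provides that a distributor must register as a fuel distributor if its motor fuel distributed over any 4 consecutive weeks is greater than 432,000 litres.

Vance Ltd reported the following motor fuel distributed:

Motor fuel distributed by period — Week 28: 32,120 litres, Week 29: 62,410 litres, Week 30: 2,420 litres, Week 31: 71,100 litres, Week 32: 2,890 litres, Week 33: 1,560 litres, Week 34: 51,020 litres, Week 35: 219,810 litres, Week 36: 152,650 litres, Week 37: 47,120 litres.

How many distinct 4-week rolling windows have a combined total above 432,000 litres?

Week 28–Week 31: 32,120 litres + 62,410 litres + 2,420 litres + 71,100 litres = 168,050 litres (under)
Week 29–Week 32: 62,410 litres + 2,420 litres + 71,100 litres + 2,890 litres = 138,820 litres (under)
Week 30–Week 33: 2,420 litres + 71,100 litres + 2,890 litres + 1,560 litres = 77,970 litres (under)
Week 31–Week 34: 71,100 litres + 2,890 litres + 1,560 litres + 51,020 litres = 126,570 litres (under)
Week 32–Week 35: 2,890 litres + 1,560 litres + 51,020 litres + 219,810 litres = 275,280 litres (under)
Week 33–Week 36: 1,560 litres + 51,020 litres + 219,810 litres + 152,650 litres = 425,040 litres (under)
Week 34–Week 37: 51,020 litres + 219,810 litres + 152,650 litres + 47,120 litres = 470,600 litres (over)
1 window exceeds the threshold.

1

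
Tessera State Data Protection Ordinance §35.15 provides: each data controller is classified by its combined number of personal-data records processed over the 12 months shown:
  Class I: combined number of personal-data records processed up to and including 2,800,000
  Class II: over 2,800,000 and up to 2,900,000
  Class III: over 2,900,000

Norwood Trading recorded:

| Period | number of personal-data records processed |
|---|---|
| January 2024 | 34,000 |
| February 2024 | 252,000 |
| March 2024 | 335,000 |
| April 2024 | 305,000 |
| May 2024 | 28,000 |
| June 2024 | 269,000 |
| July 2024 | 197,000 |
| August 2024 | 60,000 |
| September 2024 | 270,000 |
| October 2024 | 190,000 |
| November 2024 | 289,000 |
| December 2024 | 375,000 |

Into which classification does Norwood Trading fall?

Class I

Combined number of personal-data records processed: 34,000 + 252,000 + 335,000 + 305,000 + 28,000 + 269,000 + 197,000 + 60,000 + 270,000 + 190,000 + 289,000 + 375,000 = 2,604,000.
2,604,000 ≤ 2,800,000, so Class I applies.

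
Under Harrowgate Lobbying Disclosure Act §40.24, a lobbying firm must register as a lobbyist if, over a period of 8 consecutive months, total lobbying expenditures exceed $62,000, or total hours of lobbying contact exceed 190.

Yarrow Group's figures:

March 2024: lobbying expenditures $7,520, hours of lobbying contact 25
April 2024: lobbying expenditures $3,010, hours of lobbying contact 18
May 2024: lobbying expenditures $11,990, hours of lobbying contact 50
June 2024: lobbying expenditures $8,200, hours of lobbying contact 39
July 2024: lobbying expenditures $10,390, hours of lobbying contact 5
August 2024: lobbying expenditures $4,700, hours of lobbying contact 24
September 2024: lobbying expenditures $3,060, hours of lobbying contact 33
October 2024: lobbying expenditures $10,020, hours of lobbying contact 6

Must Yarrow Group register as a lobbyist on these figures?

Total lobbying expenditures: $7,520 + $3,010 + $11,990 + $8,200 + $10,390 + $4,700 + $3,060 + $10,020 = $58,890 (≤ $62,000).
Total hours of lobbying contact: 25 + 18 + 50 + 39 + 5 + 24 + 33 + 6 = 200 (> 190).
The test is 'or': at least one threshold is exceeded.

Yes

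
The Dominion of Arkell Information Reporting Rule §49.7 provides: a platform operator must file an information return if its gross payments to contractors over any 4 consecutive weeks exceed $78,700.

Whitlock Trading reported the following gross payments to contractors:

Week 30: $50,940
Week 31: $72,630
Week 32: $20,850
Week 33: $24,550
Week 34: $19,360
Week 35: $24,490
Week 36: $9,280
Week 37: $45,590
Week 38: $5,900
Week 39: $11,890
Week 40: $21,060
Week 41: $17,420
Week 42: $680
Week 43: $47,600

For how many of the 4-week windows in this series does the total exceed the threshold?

7

Week 30–Week 33: $50,940 + $72,630 + $20,850 + $24,550 = $168,970 (over)
Week 31–Week 34: $72,630 + $20,850 + $24,550 + $19,360 = $137,390 (over)
Week 32–Week 35: $20,850 + $24,550 + $19,360 + $24,490 = $89,250 (over)
Week 33–Week 36: $24,550 + $19,360 + $24,490 + $9,280 = $77,680 (under)
Week 34–Week 37: $19,360 + $24,490 + $9,280 + $45,590 = $98,720 (over)
Week 35–Week 38: $24,490 + $9,280 + $45,590 + $5,900 = $85,260 (over)
Week 36–Week 39: $9,280 + $45,590 + $5,900 + $11,890 = $72,660 (under)
Week 37–Week 40: $45,590 + $5,900 + $11,890 + $21,060 = $84,440 (over)
Week 38–Week 41: $5,900 + $11,890 + $21,060 + $17,420 = $56,270 (under)
Week 39–Week 42: $11,890 + $21,060 + $17,420 + $680 = $51,050 (under)
Week 40–Week 43: $21,060 + $17,420 + $680 + $47,600 = $86,760 (over)
7 windows exceed the threshold.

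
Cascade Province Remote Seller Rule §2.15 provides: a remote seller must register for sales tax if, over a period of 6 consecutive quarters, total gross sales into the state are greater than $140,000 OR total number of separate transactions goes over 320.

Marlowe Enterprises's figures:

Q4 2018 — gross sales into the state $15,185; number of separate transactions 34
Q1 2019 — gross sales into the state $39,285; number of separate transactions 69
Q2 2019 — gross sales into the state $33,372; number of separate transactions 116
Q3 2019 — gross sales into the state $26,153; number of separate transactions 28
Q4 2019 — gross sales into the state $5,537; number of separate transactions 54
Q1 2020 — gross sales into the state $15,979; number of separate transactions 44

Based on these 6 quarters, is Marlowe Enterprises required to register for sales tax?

Yes

Total gross sales into the state: $15,185 + $39,285 + $33,372 + $26,153 + $5,537 + $15,979 = $135,511 (≤ $140,000).
Total number of separate transactions: 34 + 69 + 116 + 28 + 54 + 44 = 345 (> 320).
The test is 'or': at least one threshold is exceeded.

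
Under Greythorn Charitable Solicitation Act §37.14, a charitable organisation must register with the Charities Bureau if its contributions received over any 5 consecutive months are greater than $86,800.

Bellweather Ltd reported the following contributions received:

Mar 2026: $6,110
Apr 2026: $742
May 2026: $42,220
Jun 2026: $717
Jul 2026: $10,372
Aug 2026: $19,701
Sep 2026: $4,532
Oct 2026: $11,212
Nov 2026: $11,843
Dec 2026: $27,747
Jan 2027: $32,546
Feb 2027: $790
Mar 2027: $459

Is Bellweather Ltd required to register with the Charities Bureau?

Mar 2026–Jul 2026: $6,110 + $742 + $42,220 + $717 + $10,372 = $60,161 (under)
Apr 2026–Aug 2026: $742 + $42,220 + $717 + $10,372 + $19,701 = $73,752 (under)
May 2026–Sep 2026: $42,220 + $717 + $10,372 + $19,701 + $4,532 = $77,542 (under)
Jun 2026–Oct 2026: $717 + $10,372 + $19,701 + $4,532 + $11,212 = $46,534 (under)
Jul 2026–Nov 2026: $10,372 + $19,701 + $4,532 + $11,212 + $11,843 = $57,660 (under)
Aug 2026–Dec 2026: $19,701 + $4,532 + $11,212 + $11,843 + $27,747 = $75,035 (under)
Sep 2026–Jan 2027: $4,532 + $11,212 + $11,843 + $27,747 + $32,546 = $87,880 (over)
Oct 2026–Feb 2027: $11,212 + $11,843 + $27,747 + $32,546 + $790 = $84,138 (under)
Nov 2026–Mar 2027: $11,843 + $27,747 + $32,546 + $790 + $459 = $73,385 (under)
At least one window exceeds $86,800.

Yes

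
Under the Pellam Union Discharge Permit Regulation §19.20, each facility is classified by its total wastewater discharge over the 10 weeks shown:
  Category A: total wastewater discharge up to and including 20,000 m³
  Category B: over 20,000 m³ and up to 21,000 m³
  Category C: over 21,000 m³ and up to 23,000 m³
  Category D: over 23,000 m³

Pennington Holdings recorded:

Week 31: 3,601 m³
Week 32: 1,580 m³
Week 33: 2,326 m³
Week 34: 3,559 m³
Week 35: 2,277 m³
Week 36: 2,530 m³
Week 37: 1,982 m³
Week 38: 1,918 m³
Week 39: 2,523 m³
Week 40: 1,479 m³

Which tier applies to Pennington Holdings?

Category D

Total wastewater discharge: 3,601 m³ + 1,580 m³ + 2,326 m³ + 3,559 m³ + 2,277 m³ + 2,530 m³ + 1,982 m³ + 1,918 m³ + 2,523 m³ + 1,479 m³ = 23,775 m³.
23,775 m³ > 23,000 m³, so Category D applies.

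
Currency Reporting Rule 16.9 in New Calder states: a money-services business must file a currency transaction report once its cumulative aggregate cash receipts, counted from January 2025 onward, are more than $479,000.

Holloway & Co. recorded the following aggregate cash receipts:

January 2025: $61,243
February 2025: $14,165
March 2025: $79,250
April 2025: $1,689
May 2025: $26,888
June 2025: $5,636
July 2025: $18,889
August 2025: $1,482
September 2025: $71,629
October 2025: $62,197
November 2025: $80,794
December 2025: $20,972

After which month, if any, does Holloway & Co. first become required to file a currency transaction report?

Through January 2025: $61,243
Through February 2025: $75,408
Through March 2025: $154,658
Through April 2025: $156,347
Through May 2025: $183,235
Through June 2025: $188,871
Through July 2025: $207,760
Through August 2025: $209,242
Through September 2025: $280,871
Through October 2025: $343,068
Through November 2025: $423,862
Through December 2025: $444,834
Final cumulative total $444,834 ≤ $479,000; the threshold is never exceeded.

Not triggered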